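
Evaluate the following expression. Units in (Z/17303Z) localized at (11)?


Local ring = Z/1331Z.
phi(1331) = 11^2*(11-1) = 1210


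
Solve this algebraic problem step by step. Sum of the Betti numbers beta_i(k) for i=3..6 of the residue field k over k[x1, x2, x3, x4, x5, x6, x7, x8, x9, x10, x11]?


Koszul resolution: beta_i(k)=C(n,i), n=11
C(11,3)=165, C(11,4)=330, C(11,5)=462, C(11,6)=462
Sum=1419


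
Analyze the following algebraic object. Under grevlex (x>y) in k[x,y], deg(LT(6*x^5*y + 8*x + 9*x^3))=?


LT: 6*x^5*y
deg_x=5, deg_y=1
Total=5+1=6


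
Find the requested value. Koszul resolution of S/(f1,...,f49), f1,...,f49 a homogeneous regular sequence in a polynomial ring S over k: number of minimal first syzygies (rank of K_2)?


Regular sequence => Koszul complex is the minimal free resolution.
Syz_1 minimally generated by Koszul relations f_i*e_j - f_j*e_i (i<j): mu(Syz_1) = beta_2 = C(m,2) = m(m-1)/2
m=49
49*48/2 = 1176


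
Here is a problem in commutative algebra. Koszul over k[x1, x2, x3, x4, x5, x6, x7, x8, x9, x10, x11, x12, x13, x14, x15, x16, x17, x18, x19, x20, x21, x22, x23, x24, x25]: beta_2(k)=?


C(n,i)=C(25,2)=300


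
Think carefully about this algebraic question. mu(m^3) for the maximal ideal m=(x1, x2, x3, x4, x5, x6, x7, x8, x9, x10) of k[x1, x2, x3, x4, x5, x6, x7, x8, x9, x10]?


Graded Nakayama: mu(m^d) = dim_k (m^d/m^(d+1)) = #degree-3 monomials in 10 vars
C(n+d-1,d)=C(12,3)=220


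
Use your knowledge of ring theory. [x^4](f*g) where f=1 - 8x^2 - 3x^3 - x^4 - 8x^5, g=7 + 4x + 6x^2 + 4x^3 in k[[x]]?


[x^4] = sum a_i*b_j, i+j=4
  -8*6=-48
  -3*4=-12
  -1*7=-7
Sum=-67


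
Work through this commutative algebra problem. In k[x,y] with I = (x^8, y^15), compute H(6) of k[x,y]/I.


k[x,y], I = (x^8, y^15), d = 6
Need i < 8 and d-i < 15.
Range: 0 <= i <= 6.
H(6) = 7


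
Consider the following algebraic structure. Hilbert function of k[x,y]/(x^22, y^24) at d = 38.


k[x,y], I = (x^22, y^24), d = 38
Need i < 22 and d-i < 24.
Range: 15 <= i <= 21.
H(38) = 7


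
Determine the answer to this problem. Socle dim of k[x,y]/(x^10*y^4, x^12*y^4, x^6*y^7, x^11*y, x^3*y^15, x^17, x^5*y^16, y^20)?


Socle = ann(m) = span of standard monomials u with x*u, y*u in I (staircase corners).
Redundant generators: x^5*y^16, x^12*y^4
Minimal generators: x^17, x^11*y, x^10*y^4, x^6*y^7, x^3*y^15, y^20
Corners: x^2y^19, x^5y^14, x^9y^6, x^10y^3, x^16
Socle dim=5


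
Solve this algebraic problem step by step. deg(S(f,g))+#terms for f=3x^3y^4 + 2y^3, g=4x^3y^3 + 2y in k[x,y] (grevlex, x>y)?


LT(f)=3x^3y^4, LT(g)=4x^3y^3
lcm(LM)=x^3y^4
S(f,g) (scaled by 12 to clear denominators) = 4*f - 3y*g = 8y^3 - 6y^2
2 terms, deg 3.
3+2=5


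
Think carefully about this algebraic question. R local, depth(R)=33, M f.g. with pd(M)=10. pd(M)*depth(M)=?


pd+depth=33
depth=33-10=23
pd*depth=10*23=230


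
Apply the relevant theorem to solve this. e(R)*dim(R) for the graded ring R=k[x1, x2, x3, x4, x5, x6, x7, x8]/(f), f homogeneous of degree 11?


e(R)=deg(f)=11, dim(R)=8-1=7
e*dim=11*7=77


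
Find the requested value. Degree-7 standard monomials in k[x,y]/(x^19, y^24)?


k[x,y], I = (x^19, y^24), d = 7
Need i < 19 and d-i < 24.
Range: 0 <= i <= 7.
H(7) = 8


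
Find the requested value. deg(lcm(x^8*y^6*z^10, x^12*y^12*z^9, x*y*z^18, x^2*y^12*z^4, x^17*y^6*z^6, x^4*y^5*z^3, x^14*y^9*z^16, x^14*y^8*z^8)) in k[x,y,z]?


lcm = componentwise max:
x: max(8,12,1,2,17,4,14,14)=17
y: max(6,12,1,12,6,5,9,8)=12
z: max(10,9,18,4,6,3,16,8)=18
Total=17+12+18=47


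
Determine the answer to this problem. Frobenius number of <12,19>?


gcd(12,19)=1 => F=ab-a-b=12*19-12-19=228-31=197


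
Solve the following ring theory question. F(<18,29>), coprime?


gcd(18,29)=1 => F=ab-a-b=18*29-18-29=522-47=475


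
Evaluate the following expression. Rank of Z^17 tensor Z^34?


rank(M(x)N) = rank(M)*rank(N)
17*34 = 578


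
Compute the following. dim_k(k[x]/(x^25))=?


Basis: 1,x,...,x^24
dim=25


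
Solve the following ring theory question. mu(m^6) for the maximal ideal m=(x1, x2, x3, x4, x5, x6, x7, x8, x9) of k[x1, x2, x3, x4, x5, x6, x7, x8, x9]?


Graded Nakayama: mu(m^d) = dim_k (m^d/m^(d+1)) = #degree-6 monomials in 9 vars
C(n+d-1,d)=C(14,6)=3003


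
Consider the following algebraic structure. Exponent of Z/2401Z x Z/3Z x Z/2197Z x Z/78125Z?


Exponent = lcm of the cyclic orders; pairwise coprime => product.
7^4*3^1*13^3*5^7=2401*3*2197*78125=1236327421875


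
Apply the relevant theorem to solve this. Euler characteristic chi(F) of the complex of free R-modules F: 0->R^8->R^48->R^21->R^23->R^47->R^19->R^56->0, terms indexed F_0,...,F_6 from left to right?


chi = sum (-1)^i * rank:
(-1)^0*8=8
(-1)^1*48=-48
(-1)^2*21=21
(-1)^3*23=-23
(-1)^4*47=47
(-1)^5*19=-19
(-1)^6*56=56
chi=42


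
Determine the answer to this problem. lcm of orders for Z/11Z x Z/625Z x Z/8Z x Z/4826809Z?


Exponent = lcm of the cyclic orders; pairwise coprime => product.
11^1*5^4*2^3*13^6=11*625*8*4826809=265474495000


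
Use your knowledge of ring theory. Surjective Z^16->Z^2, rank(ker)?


rank(ker) = 16-2 = 14


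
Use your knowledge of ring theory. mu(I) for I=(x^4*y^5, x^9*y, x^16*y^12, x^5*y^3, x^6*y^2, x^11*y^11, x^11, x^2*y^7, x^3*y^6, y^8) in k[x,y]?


Remove redundant (divisible by others).
x^11*y^11 redundant.
x^16*y^12 redundant.
Min: x^11, x^9*y, x^6*y^2, x^5*y^3, x^4*y^5, x^3*y^6, x^2*y^7, y^8
Count=8


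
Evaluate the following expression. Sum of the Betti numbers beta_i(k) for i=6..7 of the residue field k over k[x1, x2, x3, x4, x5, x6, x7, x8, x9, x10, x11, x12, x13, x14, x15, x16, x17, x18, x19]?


Koszul resolution: beta_i(k)=C(n,i), n=19
C(19,6)=27132, C(19,7)=50388
Sum=77520


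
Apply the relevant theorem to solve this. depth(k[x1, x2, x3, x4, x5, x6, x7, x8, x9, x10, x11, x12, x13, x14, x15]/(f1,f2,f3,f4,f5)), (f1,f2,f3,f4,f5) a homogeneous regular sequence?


depth(R)=15
depth(R/I)=15-5=10


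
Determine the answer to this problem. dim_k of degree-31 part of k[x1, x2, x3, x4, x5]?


C(d+n-1,n-1)=C(35,4)=52360


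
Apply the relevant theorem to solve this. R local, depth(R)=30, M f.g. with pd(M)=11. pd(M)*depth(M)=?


pd+depth=30
depth=30-11=19
pd*depth=11*19=209


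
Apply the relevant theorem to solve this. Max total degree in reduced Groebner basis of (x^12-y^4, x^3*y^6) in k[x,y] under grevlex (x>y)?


LT(f1)=x^12, LT(f2)=x^3y^6, lcm=x^12y^6
S(f1,f2) = y^6*f1 - x^9*f2 = -y^10
Reduced GB = {f1, f2, y^10}; degrees 12, 9, 10
Max = 12


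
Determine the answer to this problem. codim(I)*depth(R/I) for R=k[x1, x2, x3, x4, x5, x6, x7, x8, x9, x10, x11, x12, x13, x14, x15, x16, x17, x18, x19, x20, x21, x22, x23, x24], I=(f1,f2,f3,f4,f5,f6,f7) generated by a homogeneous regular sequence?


codim=7, depth=dim(R/I)=24-7=17
Product=7*17=119


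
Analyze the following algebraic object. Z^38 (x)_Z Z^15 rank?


rank(M(x)N) = rank(M)*rank(N)
38*15 = 570


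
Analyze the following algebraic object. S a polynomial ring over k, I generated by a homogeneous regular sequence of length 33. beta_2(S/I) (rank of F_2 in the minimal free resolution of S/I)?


Regular sequence => Koszul complex is the minimal free resolution.
Syz_1 minimally generated by Koszul relations f_i*e_j - f_j*e_i (i<j): mu(Syz_1) = beta_2 = C(m,2) = m(m-1)/2
m=33
33*32/2 = 528


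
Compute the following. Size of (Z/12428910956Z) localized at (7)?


7-primary part: 12428910956=7^10*44
Size=7^10=282475249


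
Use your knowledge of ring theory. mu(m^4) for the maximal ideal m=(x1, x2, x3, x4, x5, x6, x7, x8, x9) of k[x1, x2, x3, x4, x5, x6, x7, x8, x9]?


Graded Nakayama: mu(m^d) = dim_k (m^d/m^(d+1)) = #degree-4 monomials in 9 vars
C(n+d-1,d)=C(12,4)=495


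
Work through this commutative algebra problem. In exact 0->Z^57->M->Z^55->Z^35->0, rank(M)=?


Alt sum=0:
(-1)^0*57 + (-1)^1*? + (-1)^2*55 + (-1)^3*35=0
rank(M)=77


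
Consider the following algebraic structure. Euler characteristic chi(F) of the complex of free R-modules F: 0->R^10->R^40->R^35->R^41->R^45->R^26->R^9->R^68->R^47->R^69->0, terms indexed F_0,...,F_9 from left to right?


chi = sum (-1)^i * rank:
(-1)^0*10=10
(-1)^1*40=-40
(-1)^2*35=35
(-1)^3*41=-41
(-1)^4*45=45
(-1)^5*26=-26
(-1)^6*9=9
(-1)^7*68=-68
(-1)^8*47=47
(-1)^9*69=-69
chi=-98


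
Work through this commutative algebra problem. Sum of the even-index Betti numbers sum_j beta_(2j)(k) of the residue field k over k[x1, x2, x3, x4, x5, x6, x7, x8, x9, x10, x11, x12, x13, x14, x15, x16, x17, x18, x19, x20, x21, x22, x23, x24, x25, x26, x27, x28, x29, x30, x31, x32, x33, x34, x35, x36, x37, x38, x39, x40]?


Koszul resolution: beta_i(k)=C(n,i), n=40
sum_even C(40,i) = 2^(n-1) = 2^39 = 549755813888


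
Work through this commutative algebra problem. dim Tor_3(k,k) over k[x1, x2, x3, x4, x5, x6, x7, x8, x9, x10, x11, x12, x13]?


Koszul: C(n,i)=C(13,3)=286


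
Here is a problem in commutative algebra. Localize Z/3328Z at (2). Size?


2-primary part: 3328=2^8*13
Size=2^8=256


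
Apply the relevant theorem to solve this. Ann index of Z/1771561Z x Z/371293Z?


Exponent = lcm of the cyclic orders; pairwise coprime => product.
11^6*13^5=1771561*371293=657768198373


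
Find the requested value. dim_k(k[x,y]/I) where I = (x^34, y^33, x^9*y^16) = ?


k[x,y]/I, I = (x^34, y^33, x^9*y^16)
Rect: 34x33=1122. Corner: (34-9)x(33-16)=425.
dim = 1122-425 = 697


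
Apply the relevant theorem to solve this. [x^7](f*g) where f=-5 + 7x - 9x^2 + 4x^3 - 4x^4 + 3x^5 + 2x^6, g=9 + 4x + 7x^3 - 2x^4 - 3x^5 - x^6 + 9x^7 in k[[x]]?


[x^7] = sum a_i*b_j, i+j=7
  -5*9=-45
  7*-1=-7
  -9*-3=27
  4*-2=-8
  -4*7=-28
  2*4=8
Sum=-53


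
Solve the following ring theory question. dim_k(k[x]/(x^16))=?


Basis: 1,x,...,x^15
dim=16


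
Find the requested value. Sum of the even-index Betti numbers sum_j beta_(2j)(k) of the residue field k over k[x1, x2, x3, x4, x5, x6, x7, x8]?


Koszul resolution: beta_i(k)=C(n,i), n=8
sum_even C(8,i) = 2^(n-1) = 2^7 = 128


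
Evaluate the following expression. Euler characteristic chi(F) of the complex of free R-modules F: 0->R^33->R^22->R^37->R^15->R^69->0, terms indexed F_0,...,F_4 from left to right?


chi = sum (-1)^i * rank:
(-1)^0*33=33
(-1)^1*22=-22
(-1)^2*37=37
(-1)^3*15=-15
(-1)^4*69=69
chi=102


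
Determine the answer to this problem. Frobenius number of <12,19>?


gcd(12,19)=1 => F=ab-a-b=12*19-12-19=228-31=197


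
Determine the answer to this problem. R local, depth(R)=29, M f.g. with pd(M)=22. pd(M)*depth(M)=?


pd+depth=29
depth=29-22=7
pd*depth=22*7=154


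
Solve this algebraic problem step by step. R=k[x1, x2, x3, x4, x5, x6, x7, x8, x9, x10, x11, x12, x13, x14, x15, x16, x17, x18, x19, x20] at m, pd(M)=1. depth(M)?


pd+depth=depth(R)=20
depth=20-1=19


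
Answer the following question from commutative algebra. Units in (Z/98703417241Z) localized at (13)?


Local ring = Z/815730721Z.
phi(815730721) = 13^7*(13-1) = 752982204


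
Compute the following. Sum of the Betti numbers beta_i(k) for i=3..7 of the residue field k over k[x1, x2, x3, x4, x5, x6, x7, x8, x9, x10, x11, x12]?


Koszul resolution: beta_i(k)=C(n,i), n=12
C(12,3)=220, C(12,4)=495, C(12,5)=792, C(12,6)=924, C(12,7)=792
Sum=3223


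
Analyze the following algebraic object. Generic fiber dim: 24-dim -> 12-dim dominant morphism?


dim(fiber)=dim(X)-dim(Y)=24-12=12


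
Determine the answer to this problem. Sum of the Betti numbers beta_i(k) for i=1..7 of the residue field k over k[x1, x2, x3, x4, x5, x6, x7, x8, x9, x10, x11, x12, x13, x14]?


Koszul resolution: beta_i(k)=C(n,i), n=14
C(14,1)=14, C(14,2)=91, C(14,3)=364, C(14,4)=1001, C(14,5)=2002, C(14,6)=3003, C(14,7)=3432
Sum=9907


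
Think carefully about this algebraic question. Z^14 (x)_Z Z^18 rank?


rank(M(x)N) = rank(M)*rank(N)
14*18 = 252


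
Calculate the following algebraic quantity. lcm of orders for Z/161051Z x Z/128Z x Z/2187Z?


Exponent = lcm of the cyclic orders; pairwise coprime => product.
11^5*2^7*3^7=161051*128*2187=45083972736


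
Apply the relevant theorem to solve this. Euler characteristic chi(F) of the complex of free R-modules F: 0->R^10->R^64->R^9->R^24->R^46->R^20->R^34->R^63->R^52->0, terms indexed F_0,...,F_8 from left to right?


chi = sum (-1)^i * rank:
(-1)^0*10=10
(-1)^1*64=-64
(-1)^2*9=9
(-1)^3*24=-24
(-1)^4*46=46
(-1)^5*20=-20
(-1)^6*34=34
(-1)^7*63=-63
(-1)^8*52=52
chi=-20


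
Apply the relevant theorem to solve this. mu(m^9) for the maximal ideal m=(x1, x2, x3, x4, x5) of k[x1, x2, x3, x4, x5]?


Graded Nakayama: mu(m^d) = dim_k (m^d/m^(d+1)) = #degree-9 monomials in 5 vars
C(n+d-1,d)=C(13,9)=715


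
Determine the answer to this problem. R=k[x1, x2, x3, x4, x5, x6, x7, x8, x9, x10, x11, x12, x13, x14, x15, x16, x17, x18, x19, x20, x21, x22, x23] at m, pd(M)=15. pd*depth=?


pd+depth=23
depth=23-15=8
pd*depth=15*8=120


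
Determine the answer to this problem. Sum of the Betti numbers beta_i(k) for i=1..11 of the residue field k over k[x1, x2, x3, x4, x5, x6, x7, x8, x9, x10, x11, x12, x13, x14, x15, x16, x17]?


Koszul resolution: beta_i(k)=C(n,i), n=17
C(17,1)=17, C(17,2)=136, C(17,3)=680, C(17,4)=2380, C(17,5)=6188, C(17,6)=12376, C(17,7)=19448, C(17,8)=24310, C(17,9)=24310, C(17,10)=19448, C(17,11)=12376
Sum=121669


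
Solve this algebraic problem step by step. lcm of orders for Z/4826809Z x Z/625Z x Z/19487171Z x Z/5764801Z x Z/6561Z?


Exponent = lcm of the cyclic orders; pairwise coprime => product.
13^6*5^4*11^7*7^8*3^8=4826809*625*19487171*5764801*6561=2223531494041029316756486875


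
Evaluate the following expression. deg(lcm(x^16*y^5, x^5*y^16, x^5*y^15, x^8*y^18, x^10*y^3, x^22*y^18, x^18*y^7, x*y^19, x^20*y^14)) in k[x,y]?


lcm = componentwise max:
x: max(16,5,5,8,10,22,18,1,20)=22
y: max(5,16,15,18,3,18,7,19,14)=19
Total=22+19=41


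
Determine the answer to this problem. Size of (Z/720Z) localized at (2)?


2-primary part: 720=2^4*45
Size=2^4=16


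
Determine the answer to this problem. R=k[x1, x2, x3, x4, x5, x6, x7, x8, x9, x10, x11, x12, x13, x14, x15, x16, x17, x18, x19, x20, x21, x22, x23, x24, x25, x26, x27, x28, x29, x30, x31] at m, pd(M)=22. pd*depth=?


pd+depth=31
depth=31-22=9
pd*depth=22*9=198


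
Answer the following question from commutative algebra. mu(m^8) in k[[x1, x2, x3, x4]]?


C(n+d-1,d)=C(11,8)=165


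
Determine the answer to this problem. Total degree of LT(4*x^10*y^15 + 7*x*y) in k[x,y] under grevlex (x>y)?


LT: 4*x^10*y^15
deg_x=10, deg_y=15
Total=10+15=25


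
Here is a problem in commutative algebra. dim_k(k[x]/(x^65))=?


Basis: 1,x,...,x^64
dim=65


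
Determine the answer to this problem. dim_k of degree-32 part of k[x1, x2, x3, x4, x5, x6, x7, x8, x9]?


C(d+n-1,n-1)=C(40,8)=76904685


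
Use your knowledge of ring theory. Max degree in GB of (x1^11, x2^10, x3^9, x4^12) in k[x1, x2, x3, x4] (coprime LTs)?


Pure powers, coprime LTs => already GB.
Degrees: 11, 10, 9, 12
Max=12


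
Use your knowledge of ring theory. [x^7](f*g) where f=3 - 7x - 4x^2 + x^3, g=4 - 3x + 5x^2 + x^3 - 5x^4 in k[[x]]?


[x^7] = sum a_i*b_j, i+j=7
  1*-5=-5
Sum=-5


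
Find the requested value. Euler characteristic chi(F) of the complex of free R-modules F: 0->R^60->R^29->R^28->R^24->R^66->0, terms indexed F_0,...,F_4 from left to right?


chi = sum (-1)^i * rank:
(-1)^0*60=60
(-1)^1*29=-29
(-1)^2*28=28
(-1)^3*24=-24
(-1)^4*66=66
chi=101


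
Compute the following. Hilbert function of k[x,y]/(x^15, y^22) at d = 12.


k[x,y], I = (x^15, y^22), d = 12
Need i < 15 and d-i < 22.
Range: 0 <= i <= 12.
H(12) = 13


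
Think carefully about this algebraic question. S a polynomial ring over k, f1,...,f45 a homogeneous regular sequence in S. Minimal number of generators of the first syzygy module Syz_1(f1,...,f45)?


Regular sequence => Koszul complex is the minimal free resolution.
Syz_1 minimally generated by Koszul relations f_i*e_j - f_j*e_i (i<j): mu(Syz_1) = beta_2 = C(m,2) = m(m-1)/2
m=45
45*44/2 = 990


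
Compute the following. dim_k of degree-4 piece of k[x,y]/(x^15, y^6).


k[x,y], I = (x^15, y^6), d = 4
Need i < 15 and d-i < 6.
Range: 0 <= i <= 4.
H(4) = 5


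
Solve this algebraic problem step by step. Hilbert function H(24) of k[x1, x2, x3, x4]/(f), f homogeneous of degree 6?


C(27,3)-C(21,3)=2925-1330=1595


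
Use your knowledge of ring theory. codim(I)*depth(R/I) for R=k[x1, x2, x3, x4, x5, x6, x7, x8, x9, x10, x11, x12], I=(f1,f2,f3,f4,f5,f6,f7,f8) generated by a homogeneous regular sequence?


codim=8, depth=dim(R/I)=12-8=4
Product=8*4=32


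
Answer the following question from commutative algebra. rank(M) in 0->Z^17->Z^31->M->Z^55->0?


Alt sum=0:
(-1)^0*17 + (-1)^1*31 + (-1)^2*? + (-1)^3*55=0
rank(M)=69


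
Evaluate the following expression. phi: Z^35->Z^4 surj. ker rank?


rank(ker) = 35-4 = 31


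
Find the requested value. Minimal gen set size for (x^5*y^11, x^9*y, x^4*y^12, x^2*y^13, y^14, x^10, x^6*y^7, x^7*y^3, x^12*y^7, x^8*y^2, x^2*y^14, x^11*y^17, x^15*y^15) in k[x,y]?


Remove redundant (divisible by others).
x^2*y^14 redundant.
x^12*y^7 redundant.
x^15*y^15 redundant.
x^11*y^17 redundant.
Min: x^10, x^9*y, x^8*y^2, x^7*y^3, x^6*y^7, x^5*y^11, x^4*y^12, x^2*y^13, y^14
Count=9


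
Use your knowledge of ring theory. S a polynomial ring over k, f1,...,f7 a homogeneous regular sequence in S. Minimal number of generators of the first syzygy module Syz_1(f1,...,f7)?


Regular sequence => Koszul complex is the minimal free resolution.
Syz_1 minimally generated by Koszul relations f_i*e_j - f_j*e_i (i<j): mu(Syz_1) = beta_2 = C(m,2) = m(m-1)/2
m=7
7*6/2 = 21


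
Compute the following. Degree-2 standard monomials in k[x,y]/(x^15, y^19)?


k[x,y], I = (x^15, y^19), d = 2
Need i < 15 and d-i < 19.
Range: 0 <= i <= 2.
H(2) = 3


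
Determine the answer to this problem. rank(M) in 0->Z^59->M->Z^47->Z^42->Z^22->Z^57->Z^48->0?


Alt sum=0:
(-1)^0*59 + (-1)^1*? + (-1)^2*47 + (-1)^3*42 + (-1)^4*22 + (-1)^5*57 + (-1)^6*48=0
rank(M)=77


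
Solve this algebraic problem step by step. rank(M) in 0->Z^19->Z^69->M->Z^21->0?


Alt sum=0:
(-1)^0*19 + (-1)^1*69 + (-1)^2*? + (-1)^3*21=0
rank(M)=71


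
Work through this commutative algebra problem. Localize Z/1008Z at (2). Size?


2-primary part: 1008=2^4*63
Size=2^4=16


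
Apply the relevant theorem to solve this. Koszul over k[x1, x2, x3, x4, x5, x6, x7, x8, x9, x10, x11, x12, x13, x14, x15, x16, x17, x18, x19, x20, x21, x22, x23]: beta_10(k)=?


C(n,i)=C(23,10)=1144066


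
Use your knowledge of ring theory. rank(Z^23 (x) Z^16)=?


rank(M(x)N) = rank(M)*rank(N)
23*16 = 368


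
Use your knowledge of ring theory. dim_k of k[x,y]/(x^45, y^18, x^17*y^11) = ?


k[x,y]/I, I = (x^45, y^18, x^17*y^11)
Rect: 45x18=810. Corner: (45-17)x(18-11)=196.
dim = 810-196 = 614


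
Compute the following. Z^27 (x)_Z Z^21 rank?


rank(M(x)N) = rank(M)*rank(N)
27*21 = 567


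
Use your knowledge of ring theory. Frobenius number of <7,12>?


gcd(7,12)=1 => F=ab-a-b=7*12-7-12=84-19=65


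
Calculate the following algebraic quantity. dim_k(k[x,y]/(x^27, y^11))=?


Basis: x^i*y^j, i<27, j<11
27*11=297


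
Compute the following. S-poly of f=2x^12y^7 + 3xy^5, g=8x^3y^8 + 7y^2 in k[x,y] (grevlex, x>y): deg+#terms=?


LT(f)=2x^12y^7, LT(g)=8x^3y^8
lcm(LM)=x^12y^8
S(f,g) (scaled by 16 to clear denominators) = 8y*f - 2x^9*g = -14x^9y^2 + 24xy^6
2 terms, deg 11.
11+2=13


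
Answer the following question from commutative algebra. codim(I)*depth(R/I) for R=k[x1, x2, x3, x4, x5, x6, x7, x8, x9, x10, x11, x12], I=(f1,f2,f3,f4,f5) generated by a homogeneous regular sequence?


codim=5, depth=dim(R/I)=12-5=7
Product=5*7=35


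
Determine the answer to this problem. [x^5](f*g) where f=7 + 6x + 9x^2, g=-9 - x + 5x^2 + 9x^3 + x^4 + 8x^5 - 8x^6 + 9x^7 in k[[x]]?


[x^5] = sum a_i*b_j, i+j=5
  7*8=56
  6*1=6
  9*9=81
Sum=143


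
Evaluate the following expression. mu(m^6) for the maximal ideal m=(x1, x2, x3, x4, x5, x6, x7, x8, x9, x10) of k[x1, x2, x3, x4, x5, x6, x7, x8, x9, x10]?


Graded Nakayama: mu(m^d) = dim_k (m^d/m^(d+1)) = #degree-6 monomials in 10 vars
C(n+d-1,d)=C(15,6)=5005


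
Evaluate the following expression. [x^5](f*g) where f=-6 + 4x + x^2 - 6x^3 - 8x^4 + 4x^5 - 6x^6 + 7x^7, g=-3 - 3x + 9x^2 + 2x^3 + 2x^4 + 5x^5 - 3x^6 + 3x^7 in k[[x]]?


[x^5] = sum a_i*b_j, i+j=5
  -6*5=-30
  4*2=8
  1*2=2
  -6*9=-54
  -8*-3=24
  4*-3=-12
Sum=-62


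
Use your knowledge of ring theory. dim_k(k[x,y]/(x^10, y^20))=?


Basis: x^i*y^j, i<10, j<20
10*20=200


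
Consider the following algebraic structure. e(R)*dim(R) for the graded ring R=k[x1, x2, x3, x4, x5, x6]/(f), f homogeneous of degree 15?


e(R)=deg(f)=15, dim(R)=6-1=5
e*dim=15*5=75


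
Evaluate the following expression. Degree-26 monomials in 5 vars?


C(d+n-1,n-1)=C(30,4)=27405


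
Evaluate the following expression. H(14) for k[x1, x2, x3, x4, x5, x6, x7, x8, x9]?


C(d+n-1,n-1)=C(22,8)=319770


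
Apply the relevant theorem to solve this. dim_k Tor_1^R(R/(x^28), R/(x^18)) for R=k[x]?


Tor_1(R/I,R/J)=(I cap J)/IJ=(x^28)/(x^46)
dim=46-28=min(28,18)=18


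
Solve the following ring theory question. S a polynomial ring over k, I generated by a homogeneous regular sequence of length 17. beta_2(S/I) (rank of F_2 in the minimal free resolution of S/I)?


Regular sequence => Koszul complex is the minimal free resolution.
Syz_1 minimally generated by Koszul relations f_i*e_j - f_j*e_i (i<j): mu(Syz_1) = beta_2 = C(m,2) = m(m-1)/2
m=17
17*16/2 = 136


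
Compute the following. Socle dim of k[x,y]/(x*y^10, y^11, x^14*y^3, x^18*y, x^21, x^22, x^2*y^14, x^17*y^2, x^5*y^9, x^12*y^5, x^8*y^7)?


Socle = ann(m) = span of standard monomials u with x*u, y*u in I (staircase corners).
Redundant generators: x^2*y^14, x^22
Minimal generators: x^21, x^18*y, x^17*y^2, x^14*y^3, x^12*y^5, x^8*y^7, x^5*y^9, x*y^10, y^11
Corners: y^10, x^4y^9, x^7y^8, x^11y^6, x^13y^4, x^16y^2, x^17y, x^20
Socle dim=8


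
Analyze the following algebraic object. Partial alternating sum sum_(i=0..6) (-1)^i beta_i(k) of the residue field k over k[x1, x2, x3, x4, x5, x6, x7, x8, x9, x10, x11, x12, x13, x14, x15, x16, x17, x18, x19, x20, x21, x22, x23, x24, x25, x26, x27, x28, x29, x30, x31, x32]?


Koszul resolution: beta_i(k)=C(n,i), n=32
sum_(i=0..p) (-1)^i C(n,i) = (-1)^p C(n-1,p)
(-1)^6*C(31,6) = (-1)^6*736281 = 736281


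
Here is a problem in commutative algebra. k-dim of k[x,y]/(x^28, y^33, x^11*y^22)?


k[x,y]/I, I = (x^28, y^33, x^11*y^22)
Rect: 28x33=924. Corner: (28-11)x(33-22)=187.
dim = 924-187 = 737


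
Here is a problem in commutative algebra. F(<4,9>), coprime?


gcd(4,9)=1 => F=ab-a-b=4*9-4-9=36-13=23


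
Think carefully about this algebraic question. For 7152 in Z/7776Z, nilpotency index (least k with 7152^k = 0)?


7152^k mod 7776:
k=1: 7152
k=2: 576
k=3: 6048
k=4: 5184
k=5: 0
First zero at k = 5


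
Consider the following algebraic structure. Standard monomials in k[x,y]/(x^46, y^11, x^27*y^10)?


k[x,y]/I, I = (x^46, y^11, x^27*y^10)
Rect: 46x11=506. Corner: (46-27)x(11-10)=19.
dim = 506-19 = 487


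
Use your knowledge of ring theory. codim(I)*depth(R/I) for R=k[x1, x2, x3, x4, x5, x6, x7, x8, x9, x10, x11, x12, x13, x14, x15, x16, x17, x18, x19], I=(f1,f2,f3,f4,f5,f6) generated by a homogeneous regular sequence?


codim=6, depth=dim(R/I)=19-6=13
Product=6*13=78


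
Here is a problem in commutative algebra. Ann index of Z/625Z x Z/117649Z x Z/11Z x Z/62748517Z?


Exponent = lcm of the cyclic orders; pairwise coprime => product.
5^4*7^6*11^1*13^7=625*117649*11*62748517=50753314401164375


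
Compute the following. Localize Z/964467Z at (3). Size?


3-primary part: 964467=3^9*49
Size=3^9=19683


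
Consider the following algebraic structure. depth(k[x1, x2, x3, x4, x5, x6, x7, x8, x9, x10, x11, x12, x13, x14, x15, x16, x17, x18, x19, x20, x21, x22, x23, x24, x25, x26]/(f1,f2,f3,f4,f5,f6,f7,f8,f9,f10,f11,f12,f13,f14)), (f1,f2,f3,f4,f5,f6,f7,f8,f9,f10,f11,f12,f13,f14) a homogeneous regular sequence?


depth(R)=26
depth(R/I)=26-14=12


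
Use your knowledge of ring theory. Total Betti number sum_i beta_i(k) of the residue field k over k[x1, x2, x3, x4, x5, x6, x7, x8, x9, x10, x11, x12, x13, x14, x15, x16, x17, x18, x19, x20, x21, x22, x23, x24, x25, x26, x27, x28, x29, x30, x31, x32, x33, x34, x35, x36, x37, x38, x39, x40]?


Koszul resolution: beta_i(k)=C(n,i), n=40
sum_i C(40,i) = 2^40 = 1099511627776


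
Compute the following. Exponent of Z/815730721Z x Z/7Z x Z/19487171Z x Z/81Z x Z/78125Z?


Exponent = lcm of the cyclic orders; pairwise coprime => product.
13^8*7^1*11^7*3^4*5^7=815730721*7*19487171*81*78125=704155707530900390390625


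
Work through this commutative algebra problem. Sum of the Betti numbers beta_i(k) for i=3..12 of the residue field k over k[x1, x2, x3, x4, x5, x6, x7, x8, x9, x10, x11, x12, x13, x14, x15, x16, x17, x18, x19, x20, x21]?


Koszul resolution: beta_i(k)=C(n,i), n=21
C(21,3)=1330, C(21,4)=5985, C(21,5)=20349, C(21,6)=54264, C(21,7)=116280, C(21,8)=203490, C(21,9)=293930, C(21,10)=352716, C(21,11)=352716, C(21,12)=293930
Sum=1694990


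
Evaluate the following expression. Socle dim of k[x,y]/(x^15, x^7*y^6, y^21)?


Socle = ann(m) = span of standard monomials u with x*u, y*u in I (staircase corners).
Minimal generators: x^15, x^7*y^6, y^21
Corners: x^6y^20, x^14y^5
Socle dim=2


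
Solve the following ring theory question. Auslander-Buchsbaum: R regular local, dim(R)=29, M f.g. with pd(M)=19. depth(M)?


pd+depth=depth(R)=29
depth=29-19=10


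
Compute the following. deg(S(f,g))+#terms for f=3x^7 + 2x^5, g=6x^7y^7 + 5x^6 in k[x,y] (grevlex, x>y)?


LT(f)=3x^7, LT(g)=6x^7y^7
lcm(LM)=x^7y^7
S(f,g) (scaled by 18 to clear denominators) = 6y^7*f - 3*g = 12x^5y^7 - 15x^6
2 terms, deg 12.
12+2=14


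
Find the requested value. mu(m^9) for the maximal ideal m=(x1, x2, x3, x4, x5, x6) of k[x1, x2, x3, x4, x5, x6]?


Graded Nakayama: mu(m^d) = dim_k (m^d/m^(d+1)) = #degree-9 monomials in 6 vars
C(n+d-1,d)=C(14,9)=2002


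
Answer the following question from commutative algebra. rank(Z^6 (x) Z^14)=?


rank(M(x)N) = rank(M)*rank(N)
6*14 = 84


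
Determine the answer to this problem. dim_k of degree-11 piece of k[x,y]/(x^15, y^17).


k[x,y], I = (x^15, y^17), d = 11
Need i < 15 and d-i < 17.
Range: 0 <= i <= 11.
H(11) = 12


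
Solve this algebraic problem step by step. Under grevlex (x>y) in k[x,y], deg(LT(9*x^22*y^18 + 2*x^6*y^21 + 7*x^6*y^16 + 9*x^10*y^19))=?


LT: 9*x^22*y^18
deg_x=22, deg_y=18
Total=22+18=40


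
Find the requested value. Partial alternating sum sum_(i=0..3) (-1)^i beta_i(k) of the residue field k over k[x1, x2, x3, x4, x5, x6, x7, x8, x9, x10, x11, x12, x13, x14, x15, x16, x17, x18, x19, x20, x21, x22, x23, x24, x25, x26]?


Koszul resolution: beta_i(k)=C(n,i), n=26
sum_(i=0..p) (-1)^i C(n,i) = (-1)^p C(n-1,p)
(-1)^3*C(25,3) = (-1)^3*2300 = -2300


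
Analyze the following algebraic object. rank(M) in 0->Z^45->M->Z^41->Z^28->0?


Alt sum=0:
(-1)^0*45 + (-1)^1*? + (-1)^2*41 + (-1)^3*28=0
rank(M)=58


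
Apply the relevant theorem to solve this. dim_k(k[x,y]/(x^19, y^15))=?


Basis: x^i*y^j, i<19, j<15
19*15=285


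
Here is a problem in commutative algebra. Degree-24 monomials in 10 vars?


C(d+n-1,n-1)=C(33,9)=38567100


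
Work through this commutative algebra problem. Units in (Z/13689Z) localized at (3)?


Local ring = Z/81Z.
phi(81) = 3^3*(3-1) = 54


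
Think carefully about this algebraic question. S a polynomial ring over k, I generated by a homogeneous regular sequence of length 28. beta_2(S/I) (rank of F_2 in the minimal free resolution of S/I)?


Regular sequence => Koszul complex is the minimal free resolution.
Syz_1 minimally generated by Koszul relations f_i*e_j - f_j*e_i (i<j): mu(Syz_1) = beta_2 = C(m,2) = m(m-1)/2
m=28
28*27/2 = 378


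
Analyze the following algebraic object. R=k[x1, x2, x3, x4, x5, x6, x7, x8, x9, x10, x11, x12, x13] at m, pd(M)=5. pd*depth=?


pd+depth=13
depth=13-5=8
pd*depth=5*8=40


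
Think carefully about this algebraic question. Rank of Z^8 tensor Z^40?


rank(M(x)N) = rank(M)*rank(N)
8*40 = 320


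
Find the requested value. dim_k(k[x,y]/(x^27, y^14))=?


Basis: x^i*y^j, i<27, j<14
27*14=378


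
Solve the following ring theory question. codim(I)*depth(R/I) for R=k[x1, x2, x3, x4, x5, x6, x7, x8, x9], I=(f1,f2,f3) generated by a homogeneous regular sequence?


codim=3, depth=dim(R/I)=9-3=6
Product=3*6=18


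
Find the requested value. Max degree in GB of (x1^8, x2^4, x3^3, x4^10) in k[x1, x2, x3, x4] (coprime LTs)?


Pure powers, coprime LTs => already GB.
Degrees: 8, 4, 3, 10
Max=10


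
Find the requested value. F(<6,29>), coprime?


gcd(6,29)=1 => F=ab-a-b=6*29-6-29=174-35=139


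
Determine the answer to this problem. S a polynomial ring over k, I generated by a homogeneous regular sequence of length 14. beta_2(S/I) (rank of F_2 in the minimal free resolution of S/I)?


Regular sequence => Koszul complex is the minimal free resolution.
Syz_1 minimally generated by Koszul relations f_i*e_j - f_j*e_i (i<j): mu(Syz_1) = beta_2 = C(m,2) = m(m-1)/2
m=14
14*13/2 = 91


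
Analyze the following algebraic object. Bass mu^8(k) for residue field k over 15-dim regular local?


C(n,i)=C(15,8)=6435


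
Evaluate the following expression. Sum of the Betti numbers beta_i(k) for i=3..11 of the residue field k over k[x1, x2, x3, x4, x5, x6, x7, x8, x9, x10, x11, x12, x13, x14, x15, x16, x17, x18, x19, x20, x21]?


Koszul resolution: beta_i(k)=C(n,i), n=21
C(21,3)=1330, C(21,4)=5985, C(21,5)=20349, C(21,6)=54264, C(21,7)=116280, C(21,8)=203490, C(21,9)=293930, C(21,10)=352716, C(21,11)=352716
Sum=1401060


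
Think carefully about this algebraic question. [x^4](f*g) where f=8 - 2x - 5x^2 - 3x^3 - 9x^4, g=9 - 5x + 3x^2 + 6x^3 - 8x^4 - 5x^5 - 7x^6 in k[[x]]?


[x^4] = sum a_i*b_j, i+j=4
  8*-8=-64
  -2*6=-12
  -5*3=-15
  -3*-5=15
  -9*9=-81
Sum=-157


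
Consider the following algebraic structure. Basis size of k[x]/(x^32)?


Basis: 1,x,...,x^31
dim=32


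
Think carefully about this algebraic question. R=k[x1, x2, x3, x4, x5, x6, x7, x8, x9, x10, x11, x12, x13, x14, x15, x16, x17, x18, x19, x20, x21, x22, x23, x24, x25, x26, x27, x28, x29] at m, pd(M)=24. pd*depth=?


pd+depth=29
depth=29-24=5
pd*depth=24*5=120


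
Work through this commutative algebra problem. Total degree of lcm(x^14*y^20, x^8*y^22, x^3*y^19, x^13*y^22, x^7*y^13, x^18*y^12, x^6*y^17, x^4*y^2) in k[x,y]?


lcm = componentwise max:
x: max(14,8,3,13,7,18,6,4)=18
y: max(20,22,19,22,13,12,17,2)=22
Total=18+22=40


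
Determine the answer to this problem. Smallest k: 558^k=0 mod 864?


558^k mod 864:
k=1: 558
k=2: 324
k=3: 216
k=4: 432
k=5: 0
First zero at k = 5


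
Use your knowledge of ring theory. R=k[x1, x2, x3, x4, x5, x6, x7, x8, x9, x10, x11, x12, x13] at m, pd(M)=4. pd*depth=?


pd+depth=13
depth=13-4=9
pd*depth=4*9=36


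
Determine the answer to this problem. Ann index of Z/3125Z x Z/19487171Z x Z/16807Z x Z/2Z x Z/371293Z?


Exponent = lcm of the cyclic orders; pairwise coprime => product.
5^5*11^7*7^5*2^1*13^5=3125*19487171*16807*2*371293=760038820066282006250


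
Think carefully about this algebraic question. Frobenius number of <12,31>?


gcd(12,31)=1 => F=ab-a-b=12*31-12-31=372-43=329


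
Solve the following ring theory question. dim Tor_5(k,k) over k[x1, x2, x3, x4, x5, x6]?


Koszul: C(n,i)=C(6,5)=6


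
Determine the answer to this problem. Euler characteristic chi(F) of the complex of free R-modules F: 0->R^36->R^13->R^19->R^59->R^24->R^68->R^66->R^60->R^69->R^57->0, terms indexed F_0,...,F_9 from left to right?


chi = sum (-1)^i * rank:
(-1)^0*36=36
(-1)^1*13=-13
(-1)^2*19=19
(-1)^3*59=-59
(-1)^4*24=24
(-1)^5*68=-68
(-1)^6*66=66
(-1)^7*60=-60
(-1)^8*69=69
(-1)^9*57=-57
chi=-43


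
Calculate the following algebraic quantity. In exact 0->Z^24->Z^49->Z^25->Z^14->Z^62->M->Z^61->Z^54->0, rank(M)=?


Alt sum=0:
(-1)^0*24 + (-1)^1*49 + (-1)^2*25 + (-1)^3*14 + (-1)^4*62 + (-1)^5*? + (-1)^6*61 + (-1)^7*54=0
rank(M)=55


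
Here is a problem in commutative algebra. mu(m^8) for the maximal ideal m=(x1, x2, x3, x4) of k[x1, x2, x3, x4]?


Graded Nakayama: mu(m^d) = dim_k (m^d/m^(d+1)) = #degree-8 monomials in 4 vars
C(n+d-1,d)=C(11,8)=165


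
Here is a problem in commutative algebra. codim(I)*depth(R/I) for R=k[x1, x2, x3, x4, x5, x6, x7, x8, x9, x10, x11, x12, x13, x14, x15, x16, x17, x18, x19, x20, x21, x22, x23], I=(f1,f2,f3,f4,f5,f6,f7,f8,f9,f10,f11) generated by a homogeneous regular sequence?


codim=11, depth=dim(R/I)=23-11=12
Product=11*12=132


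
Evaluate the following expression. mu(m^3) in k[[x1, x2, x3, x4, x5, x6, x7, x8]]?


C(n+d-1,d)=C(10,3)=120


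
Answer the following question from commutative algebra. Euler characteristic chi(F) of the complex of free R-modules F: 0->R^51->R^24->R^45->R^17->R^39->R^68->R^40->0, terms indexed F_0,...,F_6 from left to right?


chi = sum (-1)^i * rank:
(-1)^0*51=51
(-1)^1*24=-24
(-1)^2*45=45
(-1)^3*17=-17
(-1)^4*39=39
(-1)^5*68=-68
(-1)^6*40=40
chi=66


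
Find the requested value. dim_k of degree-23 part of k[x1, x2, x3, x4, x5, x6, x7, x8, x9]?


C(d+n-1,n-1)=C(31,8)=7888725


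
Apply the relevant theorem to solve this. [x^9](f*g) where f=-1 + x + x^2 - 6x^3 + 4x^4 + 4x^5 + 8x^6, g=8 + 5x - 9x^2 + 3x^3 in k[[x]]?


[x^9] = sum a_i*b_j, i+j=9
  8*3=24
Sum=24


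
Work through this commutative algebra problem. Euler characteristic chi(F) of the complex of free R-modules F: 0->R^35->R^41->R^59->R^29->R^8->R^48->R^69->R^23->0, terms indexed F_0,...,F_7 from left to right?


chi = sum (-1)^i * rank:
(-1)^0*35=35
(-1)^1*41=-41
(-1)^2*59=59
(-1)^3*29=-29
(-1)^4*8=8
(-1)^5*48=-48
(-1)^6*69=69
(-1)^7*23=-23
chi=30


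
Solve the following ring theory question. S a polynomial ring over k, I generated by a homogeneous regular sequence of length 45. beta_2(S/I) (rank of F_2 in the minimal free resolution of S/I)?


Regular sequence => Koszul complex is the minimal free resolution.
Syz_1 minimally generated by Koszul relations f_i*e_j - f_j*e_i (i<j): mu(Syz_1) = beta_2 = C(m,2) = m(m-1)/2
m=45
45*44/2 = 990


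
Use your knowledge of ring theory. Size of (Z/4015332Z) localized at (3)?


3-primary part: 4015332=3^10*68
Size=3^10=59049


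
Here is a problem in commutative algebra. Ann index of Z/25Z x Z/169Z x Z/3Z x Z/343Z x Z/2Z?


Exponent = lcm of the cyclic orders; pairwise coprime => product.
5^2*13^2*3^1*7^3*2^1=25*169*3*343*2=8695050


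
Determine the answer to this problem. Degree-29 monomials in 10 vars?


C(d+n-1,n-1)=C(38,9)=163011640


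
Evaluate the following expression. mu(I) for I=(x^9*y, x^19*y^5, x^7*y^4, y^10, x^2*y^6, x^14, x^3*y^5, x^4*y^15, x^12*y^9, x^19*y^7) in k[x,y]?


Remove redundant (divisible by others).
x^19*y^7 redundant.
x^4*y^15 redundant.
x^12*y^9 redundant.
x^19*y^5 redundant.
Min: x^14, x^9*y, x^7*y^4, x^3*y^5, x^2*y^6, y^10
Count=6


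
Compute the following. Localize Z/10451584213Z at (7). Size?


7-primary part: 10451584213=7^10*37
Size=7^10=282475249


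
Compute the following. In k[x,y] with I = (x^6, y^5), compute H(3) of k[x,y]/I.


k[x,y], I = (x^6, y^5), d = 3
Need i < 6 and d-i < 5.
Range: 0 <= i <= 3.
H(3) = 4


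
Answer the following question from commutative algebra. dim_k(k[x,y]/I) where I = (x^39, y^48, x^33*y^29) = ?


k[x,y]/I, I = (x^39, y^48, x^33*y^29)
Rect: 39x48=1872. Corner: (39-33)x(48-29)=114.
dim = 1872-114 = 1758


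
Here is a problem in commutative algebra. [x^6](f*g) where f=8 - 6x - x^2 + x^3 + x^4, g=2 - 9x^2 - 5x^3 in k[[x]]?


[x^6] = sum a_i*b_j, i+j=6
  1*-5=-5
  1*-9=-9
Sum=-14


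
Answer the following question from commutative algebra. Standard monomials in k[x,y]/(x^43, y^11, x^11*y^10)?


k[x,y]/I, I = (x^43, y^11, x^11*y^10)
Rect: 43x11=473. Corner: (43-11)x(11-10)=32.
dim = 473-32 = 441


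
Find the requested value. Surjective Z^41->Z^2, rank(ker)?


rank(ker) = 41-2 = 39


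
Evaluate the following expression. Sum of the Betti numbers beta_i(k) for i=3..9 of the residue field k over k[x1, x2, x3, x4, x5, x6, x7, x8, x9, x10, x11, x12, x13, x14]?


Koszul resolution: beta_i(k)=C(n,i), n=14
C(14,3)=364, C(14,4)=1001, C(14,5)=2002, C(14,6)=3003, C(14,7)=3432, C(14,8)=3003, C(14,9)=2002
Sum=14807


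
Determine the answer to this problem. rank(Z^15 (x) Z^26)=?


rank(M(x)N) = rank(M)*rank(N)
15*26 = 390


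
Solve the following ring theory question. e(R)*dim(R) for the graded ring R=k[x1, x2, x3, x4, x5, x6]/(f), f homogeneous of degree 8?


e(R)=deg(f)=8, dim(R)=6-1=5
e*dim=8*5=40


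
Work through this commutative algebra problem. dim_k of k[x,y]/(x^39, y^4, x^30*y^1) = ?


k[x,y]/I, I = (x^39, y^4, x^30*y^1)
Rect: 39x4=156. Corner: (39-30)x(4-1)=27.
dim = 156-27 = 129


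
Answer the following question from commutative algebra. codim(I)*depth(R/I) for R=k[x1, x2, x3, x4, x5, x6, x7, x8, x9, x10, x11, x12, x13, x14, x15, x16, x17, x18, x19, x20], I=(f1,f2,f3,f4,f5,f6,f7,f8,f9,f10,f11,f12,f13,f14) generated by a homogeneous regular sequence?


codim=14, depth=dim(R/I)=20-14=6
Product=14*6=84


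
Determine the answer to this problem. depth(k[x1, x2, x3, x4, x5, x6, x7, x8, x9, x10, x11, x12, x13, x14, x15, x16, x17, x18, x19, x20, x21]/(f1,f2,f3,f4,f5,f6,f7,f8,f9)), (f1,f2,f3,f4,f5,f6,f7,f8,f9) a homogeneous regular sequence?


depth(R)=21
depth(R/I)=21-9=12


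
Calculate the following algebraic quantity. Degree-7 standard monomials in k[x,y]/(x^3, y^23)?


k[x,y], I = (x^3, y^23), d = 7
Need i < 3 and d-i < 23.
Range: 0 <= i <= 2.
H(7) = 3


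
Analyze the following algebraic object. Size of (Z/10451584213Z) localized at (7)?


7-primary part: 10451584213=7^10*37
Size=7^10=282475249


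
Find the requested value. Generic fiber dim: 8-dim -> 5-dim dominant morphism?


dim(fiber)=dim(X)-dim(Y)=8-5=3


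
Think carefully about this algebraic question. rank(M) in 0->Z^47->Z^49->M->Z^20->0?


Alt sum=0:
(-1)^0*47 + (-1)^1*49 + (-1)^2*? + (-1)^3*20=0
rank(M)=22


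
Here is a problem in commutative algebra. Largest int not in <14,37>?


gcd(14,37)=1 => F=ab-a-b=14*37-14-37=518-51=467


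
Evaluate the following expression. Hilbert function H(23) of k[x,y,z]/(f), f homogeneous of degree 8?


C(25,2)-C(17,2)=300-136=164


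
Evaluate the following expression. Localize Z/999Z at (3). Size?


3-primary part: 999=3^3*37
Size=3^3=27


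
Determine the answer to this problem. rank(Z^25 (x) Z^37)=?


rank(M(x)N) = rank(M)*rank(N)
25*37 = 925


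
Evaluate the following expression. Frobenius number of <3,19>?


gcd(3,19)=1 => F=ab-a-b=3*19-3-19=57-22=35


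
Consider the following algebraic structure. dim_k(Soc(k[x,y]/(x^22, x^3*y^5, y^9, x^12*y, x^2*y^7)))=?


Socle = ann(m) = span of standard monomials u with x*u, y*u in I (staircase corners).
Minimal generators: x^22, x^12*y, x^3*y^5, x^2*y^7, y^9
Corners: xy^8, x^2y^6, x^11y^4, x^21
Socle dim=4


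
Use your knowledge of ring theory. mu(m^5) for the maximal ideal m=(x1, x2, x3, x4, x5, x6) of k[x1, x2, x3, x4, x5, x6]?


Graded Nakayama: mu(m^d) = dim_k (m^d/m^(d+1)) = #degree-5 monomials in 6 vars
C(n+d-1,d)=C(10,5)=252


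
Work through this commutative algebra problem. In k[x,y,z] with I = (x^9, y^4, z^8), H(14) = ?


Need i<9, j<4, k<8 with i+j+k=14.
For each i, j ranges over max(0,14-i-7)..min(3,14-i):
  i=0: j in [7,3] -> 0
  i=1: j in [6,3] -> 0
  i=2: j in [5,3] -> 0
  i=3: j in [4,3] -> 0
  i=4: j in [3,3] -> 1
  i=5: j in [2,3] -> 2
  i=6: j in [1,3] -> 3
  i=7: j in [0,3] -> 4
  i=8: j in [0,3] -> 4
H(14) = 0+0+0+0+1+2+3+4+4 = 14
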